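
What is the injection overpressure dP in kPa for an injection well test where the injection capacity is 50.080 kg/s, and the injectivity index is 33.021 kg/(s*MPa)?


dP = mdot * 1000 / II
dP = 50.080 * 1000 / 33.021
dP = 1516.6 kPa


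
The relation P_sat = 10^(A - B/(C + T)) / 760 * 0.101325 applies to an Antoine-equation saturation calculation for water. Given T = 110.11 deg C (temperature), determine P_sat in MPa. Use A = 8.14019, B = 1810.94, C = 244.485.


P_sat = 10^(A - B/(C + T)) / 760 * 0.101325
P_sat = 10^(8.14019 - 1810.94/(244.485 + 110.11)) / 760 * 0.101325
P_sat = 0.14389 MPa


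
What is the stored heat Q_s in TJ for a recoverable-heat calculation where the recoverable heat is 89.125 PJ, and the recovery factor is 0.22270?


Q_s = Q_rec / RF
Q_s = 89.125 / 0.22270
Q_s = 400.2021 PJ
Convert: 400.2021 PJ * 1000.0 = 4.0020e+05 TJ
Q_s = 4.0020e+05 TJ


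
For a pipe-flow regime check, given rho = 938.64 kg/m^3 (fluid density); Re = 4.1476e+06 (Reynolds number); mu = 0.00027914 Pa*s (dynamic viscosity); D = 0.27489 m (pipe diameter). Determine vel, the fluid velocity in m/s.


vel = Re * mu / (rho * D)
vel = 4.1476e+06 * 0.00027914 / (938.64 * 0.27489)
vel = 4.4871 m/s


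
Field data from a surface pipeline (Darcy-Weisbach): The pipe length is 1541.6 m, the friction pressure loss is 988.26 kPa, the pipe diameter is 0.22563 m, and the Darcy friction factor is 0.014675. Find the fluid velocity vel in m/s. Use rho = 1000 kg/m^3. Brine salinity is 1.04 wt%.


vel = sqrt(dP*1000*2*D / (f*L*rho))
vel = sqrt(988.26*1000*2*0.22563 / (0.014675*1541.6*1000))
vel = 4.4399 m/s


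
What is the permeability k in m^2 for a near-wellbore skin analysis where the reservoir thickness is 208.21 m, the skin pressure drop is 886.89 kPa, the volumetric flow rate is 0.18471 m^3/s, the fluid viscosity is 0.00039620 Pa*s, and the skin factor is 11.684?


k = S*q*mu / (2*pi*dP_s*1000*hr)
k = 11.684*0.18471*0.00039620 / (2*pi*886.89*1000*208.21)
k = 7.3696e-13 m^2


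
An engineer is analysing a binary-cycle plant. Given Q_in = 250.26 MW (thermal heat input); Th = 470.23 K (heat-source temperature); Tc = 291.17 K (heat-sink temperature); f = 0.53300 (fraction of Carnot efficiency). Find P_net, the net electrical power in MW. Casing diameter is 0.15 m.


Step 1: eta = (1 - Tc/Th)*f = (1 - 291.17/470.23)*0.533 = 0.2029623
Step 2: P_net = eta * Q_in = 0.2029623 * 250.26 = 50.793 MW
P_net = 50.793 MW


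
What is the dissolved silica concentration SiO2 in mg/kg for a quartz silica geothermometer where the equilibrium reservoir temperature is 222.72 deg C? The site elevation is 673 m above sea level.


SiO2 = 10^(5.19 - 1309/(T_eq + 273.15))
SiO2 = 10^(5.19 - 1309/(222.72 + 273.15))
SiO2 = 354.97 mg/kg


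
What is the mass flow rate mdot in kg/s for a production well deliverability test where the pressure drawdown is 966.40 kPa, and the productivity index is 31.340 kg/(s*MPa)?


mdot = PI * dP / 1000
mdot = 31.340 * 966.40 / 1000
mdot = 30.287 kg/s


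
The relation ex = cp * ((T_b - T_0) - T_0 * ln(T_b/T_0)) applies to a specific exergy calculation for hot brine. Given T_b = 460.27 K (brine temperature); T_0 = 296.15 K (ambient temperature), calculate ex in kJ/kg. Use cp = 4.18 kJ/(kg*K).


ex = cp * ((T_b - T_0) - T_0 * ln(T_b/T_0))
ex = 4.18 * ((460.27 - 296.15) - 296.15 * ln(460.27/296.15))
ex = 140.17 kJ/kg


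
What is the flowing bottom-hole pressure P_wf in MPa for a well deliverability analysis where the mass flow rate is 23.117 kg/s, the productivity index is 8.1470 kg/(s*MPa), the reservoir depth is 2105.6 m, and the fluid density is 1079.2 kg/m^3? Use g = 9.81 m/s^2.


Step 1: P_i = rho*g*h/1e6 = 1079.2*9.81*2105.6/1e6 = 22.29189 MPa
Step 2: P_wf = P_i - mdot/PI = 22.29189 - 23.117/8.147 = 19.454 MPa
P_wf = 19.454 MPa


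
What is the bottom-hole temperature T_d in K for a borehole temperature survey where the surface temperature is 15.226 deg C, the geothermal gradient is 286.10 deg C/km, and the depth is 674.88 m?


T_d = T_surf + grad * d / 1000
T_d = 15.226 + 286.10 * 674.88 / 1000
T_d = 208.3092 deg C
Convert to K: 208.3092 + 273.15 = 481.46 K
T_d = 481.46 K


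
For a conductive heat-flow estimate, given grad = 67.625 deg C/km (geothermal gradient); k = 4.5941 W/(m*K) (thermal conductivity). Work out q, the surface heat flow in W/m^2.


q = k * grad / 1000
q = 4.5941 * 67.625 / 1000
q = 0.31068 W/m^2


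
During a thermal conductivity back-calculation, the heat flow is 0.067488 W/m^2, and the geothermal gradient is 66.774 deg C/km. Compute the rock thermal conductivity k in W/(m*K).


k = q / (grad / 1000)
k = 0.067488 / (66.774 / 1000)
k = 1.0107 W/(m*K)


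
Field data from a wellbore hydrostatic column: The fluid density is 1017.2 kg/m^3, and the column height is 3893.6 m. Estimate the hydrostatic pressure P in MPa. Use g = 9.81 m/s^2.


P = rho * g * h / 1e6
P = 1017.2 * 9.81 * 3893.6 / 1e6
P = 38.853 MPa


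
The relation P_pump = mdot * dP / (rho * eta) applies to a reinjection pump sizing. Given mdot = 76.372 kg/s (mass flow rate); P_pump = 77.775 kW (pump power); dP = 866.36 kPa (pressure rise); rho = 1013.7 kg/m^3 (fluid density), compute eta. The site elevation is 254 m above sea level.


eta = mdot * dP / (rho * P_pump)
eta = 76.372 * 866.36 / (1013.7 * 77.775)
eta = 0.83923


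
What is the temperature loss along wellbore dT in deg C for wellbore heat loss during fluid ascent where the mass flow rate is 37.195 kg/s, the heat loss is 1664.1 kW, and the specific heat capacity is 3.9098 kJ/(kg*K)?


dT = Q_loss / (mdot * cp)
dT = 1664.1 / (37.195 * 3.9098)
dT = 11.44301 K
Convert (temperature difference, 1 K = 1 deg C): 11.44301 K = 11.44301 deg C
dT = 11.443 deg C


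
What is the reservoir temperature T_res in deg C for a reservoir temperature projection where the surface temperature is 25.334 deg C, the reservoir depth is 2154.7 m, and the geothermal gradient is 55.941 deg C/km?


T_res = T_surf + grad * d / 1000
T_res = 25.334 + 55.941 * 2154.7 / 1000
T_res = 145.87 deg C


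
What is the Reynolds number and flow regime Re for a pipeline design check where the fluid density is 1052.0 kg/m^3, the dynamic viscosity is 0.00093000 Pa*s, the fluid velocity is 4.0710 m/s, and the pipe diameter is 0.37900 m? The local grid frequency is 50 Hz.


Step 1: Re = rho*vel*D/mu = 1052.0*4.071*0.379/0.00093 = 1.7453e+06
Step 2: Re = 1.7453e+06 > 4000, so flow is turbulent.
Re = 1.7453e+06 (turbulent)


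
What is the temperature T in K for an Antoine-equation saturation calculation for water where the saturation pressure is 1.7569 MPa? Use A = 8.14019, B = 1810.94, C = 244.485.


T = B / (A - log10(P_sat * 760 / 0.101325)) - C
T = 1810.94 / (8.14019 - log10(1.7569 * 760 / 0.101325)) - 244.485
T = 205.9588 deg C
Convert to K: 205.9588 + 273.15 = 479.11 K
T = 479.11 K


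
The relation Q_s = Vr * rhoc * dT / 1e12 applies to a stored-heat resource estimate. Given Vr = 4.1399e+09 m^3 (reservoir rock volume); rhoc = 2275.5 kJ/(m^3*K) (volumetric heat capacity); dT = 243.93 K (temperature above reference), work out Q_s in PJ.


Q_s = Vr * rhoc * dT / 1e12
Q_s = 4.1399e+09 * 2275.5 * 243.93 / 1e12
Q_s = 2297.9 PJ


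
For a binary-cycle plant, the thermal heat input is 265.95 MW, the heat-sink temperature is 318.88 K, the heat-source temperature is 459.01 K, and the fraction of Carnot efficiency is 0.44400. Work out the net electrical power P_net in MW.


Step 1: eta = (1 - Tc/Th)*f = (1 - 318.88/459.01)*0.444 = 0.1355476
Step 2: P_net = eta * Q_in = 0.1355476 * 265.95 = 36.049 MW
P_net = 36.049 MW


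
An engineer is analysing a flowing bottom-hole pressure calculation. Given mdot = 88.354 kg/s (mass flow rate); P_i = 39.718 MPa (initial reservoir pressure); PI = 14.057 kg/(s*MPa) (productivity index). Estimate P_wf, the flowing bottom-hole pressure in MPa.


P_wf = P_i - mdot / PI
P_wf = 39.718 - 88.354 / 14.057
P_wf = 33.433 MPa


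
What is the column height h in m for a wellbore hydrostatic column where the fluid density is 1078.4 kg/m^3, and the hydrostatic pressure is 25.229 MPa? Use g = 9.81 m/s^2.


h = P * 1e6 / (g * rho)
h = 25.229 * 1e6 / (9.81 * 1078.4)
h = 2384.8 m


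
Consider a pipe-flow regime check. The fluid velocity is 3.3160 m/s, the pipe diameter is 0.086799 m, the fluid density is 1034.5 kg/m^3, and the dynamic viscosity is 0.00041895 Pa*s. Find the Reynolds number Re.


Re = rho * vel * D / mu
Re = 1034.5 * 3.3160 * 0.086799 / 0.00041895
Re = 7.1072e+05


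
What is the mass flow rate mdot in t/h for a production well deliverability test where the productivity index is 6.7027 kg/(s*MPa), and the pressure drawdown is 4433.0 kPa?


mdot = PI * dP / 1000
mdot = 6.7027 * 4433.0 / 1000
mdot = 29.71307 kg/s
Convert: 29.71307 kg/s * 3.6 = 106.97 t/h
mdot = 106.97 t/h


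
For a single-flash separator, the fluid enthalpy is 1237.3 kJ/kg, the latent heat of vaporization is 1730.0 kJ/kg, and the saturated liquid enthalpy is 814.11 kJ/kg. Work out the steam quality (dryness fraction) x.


x = (h - hf) / hfg
x = (1237.3 - 814.11) / 1730.0
x = 0.24462


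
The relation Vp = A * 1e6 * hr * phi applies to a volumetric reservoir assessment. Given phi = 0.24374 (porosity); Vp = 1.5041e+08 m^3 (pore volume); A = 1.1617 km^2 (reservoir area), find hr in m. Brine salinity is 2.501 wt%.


hr = Vp / (A * 1e6 * phi)
hr = 1.5041e+08 / (1.1617 * 1e6 * 0.24374)
hr = 531.20 m


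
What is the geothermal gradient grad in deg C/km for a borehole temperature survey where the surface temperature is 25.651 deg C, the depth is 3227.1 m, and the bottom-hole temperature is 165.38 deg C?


grad = (T_d - T_surf) / d * 1000
grad = (165.38 - 25.651) / 3227.1 * 1000
grad = 43.299 deg C/km


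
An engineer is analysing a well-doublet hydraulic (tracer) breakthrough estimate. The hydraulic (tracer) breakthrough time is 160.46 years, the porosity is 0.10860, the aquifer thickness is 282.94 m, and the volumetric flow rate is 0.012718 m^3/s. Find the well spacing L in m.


L = sqrt(t_bt*365.25*86400*3*Qv / (pi*hr*phi))
L = sqrt(160.46*365.25*86400*3*0.012718 / (pi*282.94*0.10860))
L = 1414.7 m


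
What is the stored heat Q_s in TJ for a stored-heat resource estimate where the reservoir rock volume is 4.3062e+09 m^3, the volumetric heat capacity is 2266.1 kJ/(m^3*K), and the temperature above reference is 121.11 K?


Q_s = Vr * rhoc * dT / 1e12
Q_s = 4.3062e+09 * 2266.1 * 121.11 / 1e12
Q_s = 1181.825 PJ
Convert: 1181.825 PJ * 1000.0 = 1.1818e+06 TJ
Q_s = 1.1818e+06 TJ


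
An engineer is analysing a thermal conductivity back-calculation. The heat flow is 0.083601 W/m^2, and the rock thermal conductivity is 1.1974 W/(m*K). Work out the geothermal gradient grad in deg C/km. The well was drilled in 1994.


grad = q / k * 1000
grad = 0.083601 / 1.1974 * 1000
grad = 69.819 deg C/km


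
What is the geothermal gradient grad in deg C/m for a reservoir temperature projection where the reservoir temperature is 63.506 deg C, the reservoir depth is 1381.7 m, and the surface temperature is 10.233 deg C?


grad = (T_res - T_surf) / d * 1000
grad = (63.506 - 10.233) / 1381.7 * 1000
grad = 38.55613 deg C/km
Convert: 38.55613 deg C/km * 0.001 = 0.038556 deg C/m
grad = 0.038556 deg C/m


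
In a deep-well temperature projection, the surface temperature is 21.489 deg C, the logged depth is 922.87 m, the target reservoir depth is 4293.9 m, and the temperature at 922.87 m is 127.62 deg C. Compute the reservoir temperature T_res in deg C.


Step 1: grad = (T_d1 - T_surf)/d1 * 1000 = (127.62 - 21.489)/922.87 * 1000 = 115.0010 deg C/km
Step 2: T_res = T_surf + grad*d2/1000 = 21.489 + 115.0010*4293.9/1000 = 515.29 deg C
T_res = 515.29 deg C


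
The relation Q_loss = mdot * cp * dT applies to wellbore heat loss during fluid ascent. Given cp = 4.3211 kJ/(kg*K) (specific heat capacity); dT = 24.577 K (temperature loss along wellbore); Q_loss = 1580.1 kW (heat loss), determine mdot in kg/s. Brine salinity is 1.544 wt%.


mdot = Q_loss / (cp * dT)
mdot = 1580.1 / (4.3211 * 24.577)
mdot = 14.879 kg/s


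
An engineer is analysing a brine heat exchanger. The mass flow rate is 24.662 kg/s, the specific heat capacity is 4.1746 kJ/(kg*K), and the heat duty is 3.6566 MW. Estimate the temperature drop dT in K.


dT = Q * 1000 / (mdot * cp)
dT = 3.6566 * 1000 / (24.662 * 4.1746)
dT = 35.517 K


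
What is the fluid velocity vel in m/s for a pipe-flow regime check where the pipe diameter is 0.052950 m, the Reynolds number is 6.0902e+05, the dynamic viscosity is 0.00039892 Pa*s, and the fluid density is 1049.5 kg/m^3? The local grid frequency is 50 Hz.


vel = Re * mu / (rho * D)
vel = 6.0902e+05 * 0.00039892 / (1049.5 * 0.052950)
vel = 4.3719 m/s


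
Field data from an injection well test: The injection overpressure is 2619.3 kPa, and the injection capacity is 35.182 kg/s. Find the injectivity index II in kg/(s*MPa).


II = mdot * 1000 / dP
II = 35.182 * 1000 / 2619.3
II = 13.432 kg/(s*MPa)


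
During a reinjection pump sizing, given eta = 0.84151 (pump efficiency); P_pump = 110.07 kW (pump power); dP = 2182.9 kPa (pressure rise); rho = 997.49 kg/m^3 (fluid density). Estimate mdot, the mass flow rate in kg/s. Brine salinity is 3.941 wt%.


mdot = P_pump * rho * eta / dP
mdot = 110.07 * 997.49 * 0.84151 / 2182.9
mdot = 42.326 kg/s


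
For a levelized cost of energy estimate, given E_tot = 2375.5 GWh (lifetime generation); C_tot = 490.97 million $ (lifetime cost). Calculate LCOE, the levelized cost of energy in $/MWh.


LCOE = C_tot / E_tot * 100
LCOE = 490.97 / 2375.5 * 100
LCOE = 20.66807 cents/kWh
Convert: 20.66807 cents/kWh * 10.0 = 206.68 $/MWh
LCOE = 206.68 $/MWh


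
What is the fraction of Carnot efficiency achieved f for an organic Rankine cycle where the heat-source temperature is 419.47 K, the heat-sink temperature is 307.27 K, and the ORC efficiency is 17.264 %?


f = (eta_orc/100) / (1 - Tc/Th)
f = (17.264/100) / (1 - 307.27/419.47)
f = 0.64543


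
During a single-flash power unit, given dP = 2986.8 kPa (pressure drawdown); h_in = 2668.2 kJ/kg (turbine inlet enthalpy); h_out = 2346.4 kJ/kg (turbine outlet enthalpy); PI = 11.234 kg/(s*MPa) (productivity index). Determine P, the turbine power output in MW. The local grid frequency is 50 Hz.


Step 1: mdot = PI * dP / 1000 = 11.234 * 2986.8 / 1000 = 33.55371 kg/s
Step 2: P = mdot*(h_in - h_out)/1000 = 33.55371*(2668.2 - 2346.4)/1000 = 10.798 MW
P = 10.798 MW


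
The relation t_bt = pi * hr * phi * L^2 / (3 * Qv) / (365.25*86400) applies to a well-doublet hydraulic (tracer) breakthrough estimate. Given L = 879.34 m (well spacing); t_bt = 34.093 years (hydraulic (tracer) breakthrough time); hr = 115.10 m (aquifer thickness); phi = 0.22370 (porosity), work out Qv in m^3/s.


Qv = pi*hr*phi*L^2 / (3*t_bt*365.25*86400)
Qv = pi*115.10*0.22370*879.34^2 / (3*34.093*365.25*86400)
Qv = 0.019378 m^3/s


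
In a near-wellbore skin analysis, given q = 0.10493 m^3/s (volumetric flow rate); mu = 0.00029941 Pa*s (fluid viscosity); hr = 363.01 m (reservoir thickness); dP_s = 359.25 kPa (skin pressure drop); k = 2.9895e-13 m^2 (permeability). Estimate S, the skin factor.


S = dP_s * 1000 * 2*pi*k*hr / (q*mu)
S = 359.25 * 1000 * 2*pi*2.9895e-13*363.01 / (0.10493*0.00029941)
S = 7.7970


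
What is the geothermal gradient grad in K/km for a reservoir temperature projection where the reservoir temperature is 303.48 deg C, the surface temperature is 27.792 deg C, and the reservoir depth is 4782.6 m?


grad = (T_res - T_surf) / d * 1000
grad = (303.48 - 27.792) / 4782.6 * 1000
grad = 57.64396 deg C/km
Convert: 57.64396 deg C/km * 1.0 = 57.644 K/km
grad = 57.644 K/km


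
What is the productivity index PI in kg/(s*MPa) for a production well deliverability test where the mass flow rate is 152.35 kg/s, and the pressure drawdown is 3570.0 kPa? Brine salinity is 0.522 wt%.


PI = mdot * 1000 / dP
PI = 152.35 * 1000 / 3570.0
PI = 42.675 kg/(s*MPa)


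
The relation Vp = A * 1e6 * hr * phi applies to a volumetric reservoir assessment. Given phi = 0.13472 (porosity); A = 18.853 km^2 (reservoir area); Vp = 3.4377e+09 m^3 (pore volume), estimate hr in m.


hr = Vp / (A * 1e6 * phi)
hr = 3.4377e+09 / (18.853 * 1e6 * 0.13472)
hr = 1353.5 m


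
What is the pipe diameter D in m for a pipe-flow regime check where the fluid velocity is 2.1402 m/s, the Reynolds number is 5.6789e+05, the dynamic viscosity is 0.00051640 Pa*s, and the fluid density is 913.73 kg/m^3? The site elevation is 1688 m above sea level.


D = Re * mu / (rho * vel)
D = 5.6789e+05 * 0.00051640 / (913.73 * 2.1402)
D = 0.14996 m


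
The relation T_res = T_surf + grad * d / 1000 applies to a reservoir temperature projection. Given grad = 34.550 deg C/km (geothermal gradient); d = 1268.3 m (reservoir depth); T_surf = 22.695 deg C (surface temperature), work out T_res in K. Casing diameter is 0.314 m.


T_res = T_surf + grad * d / 1000
T_res = 22.695 + 34.550 * 1268.3 / 1000
T_res = 66.51476 deg C
Convert to K: 66.51476 + 273.15 = 339.66 K
T_res = 339.66 K


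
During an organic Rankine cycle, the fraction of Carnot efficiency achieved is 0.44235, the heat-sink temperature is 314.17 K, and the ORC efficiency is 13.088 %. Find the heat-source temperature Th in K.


Th = Tc / (1 - (eta_orc/100)/f)
Th = 314.17 / (1 - (13.088/100)/0.44235)
Th = 446.18 K


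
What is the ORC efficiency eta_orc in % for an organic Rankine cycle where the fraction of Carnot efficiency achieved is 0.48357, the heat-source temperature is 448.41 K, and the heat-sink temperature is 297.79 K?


eta_orc = (1 - Tc/Th) * f * 100
eta_orc = (1 - 297.79/448.41) * 0.48357 * 100
eta_orc = 16.243 %


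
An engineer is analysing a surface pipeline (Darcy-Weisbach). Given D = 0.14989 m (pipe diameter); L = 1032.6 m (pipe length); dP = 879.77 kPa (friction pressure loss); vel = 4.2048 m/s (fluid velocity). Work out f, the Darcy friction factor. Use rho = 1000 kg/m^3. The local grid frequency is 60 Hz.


f = dP*1000 / ((L/D)*(rho*vel^2/2))
f = 879.77*1000 / ((1032.6/0.14989)*(1000*4.2048^2/2))
f = 0.014446


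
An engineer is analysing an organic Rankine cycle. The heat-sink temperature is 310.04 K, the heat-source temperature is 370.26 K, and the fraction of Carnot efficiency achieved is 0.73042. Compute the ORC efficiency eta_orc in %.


eta_orc = (1 - Tc/Th) * f * 100
eta_orc = (1 - 310.04/370.26) * 0.73042 * 100
eta_orc = 11.880 %


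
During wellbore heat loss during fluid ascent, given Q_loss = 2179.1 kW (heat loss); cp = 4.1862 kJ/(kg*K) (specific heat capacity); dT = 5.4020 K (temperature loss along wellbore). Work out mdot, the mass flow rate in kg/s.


mdot = Q_loss / (cp * dT)
mdot = 2179.1 / (4.1862 * 5.4020)
mdot = 96.361 kg/s


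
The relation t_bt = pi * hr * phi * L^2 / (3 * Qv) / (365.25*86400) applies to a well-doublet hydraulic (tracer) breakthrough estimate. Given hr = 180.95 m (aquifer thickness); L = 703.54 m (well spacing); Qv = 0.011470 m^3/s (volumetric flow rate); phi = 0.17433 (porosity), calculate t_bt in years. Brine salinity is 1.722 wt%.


t_bt = pi * hr * phi * L^2 / (3 * Qv) / (365.25*86400)
t_bt = pi * 180.95 * 0.17433 * 703.54^2 / (3 * 0.011470) / (365.25*86400)
t_bt = 45.172 years


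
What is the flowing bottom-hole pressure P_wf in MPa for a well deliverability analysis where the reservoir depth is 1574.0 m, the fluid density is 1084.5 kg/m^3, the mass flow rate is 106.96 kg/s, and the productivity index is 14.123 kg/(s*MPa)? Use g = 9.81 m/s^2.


Step 1: P_i = rho*g*h/1e6 = 1084.5*9.81*1574.0/1e6 = 16.74570 MPa
Step 2: P_wf = P_i - mdot/PI = 16.74570 - 106.96/14.123 = 9.1722 MPa
P_wf = 9.1722 MPa


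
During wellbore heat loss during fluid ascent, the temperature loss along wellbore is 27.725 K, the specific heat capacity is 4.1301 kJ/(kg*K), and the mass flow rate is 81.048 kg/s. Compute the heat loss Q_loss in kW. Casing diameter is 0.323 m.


Q_loss = mdot * cp * dT
Q_loss = 81.048 * 4.1301 * 27.725
Q_loss = 9280.6 kW


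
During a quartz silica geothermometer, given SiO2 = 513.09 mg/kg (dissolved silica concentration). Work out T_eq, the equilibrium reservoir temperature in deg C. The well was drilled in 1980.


T_eq = 1309 / (5.19 - log10(SiO2)) - 273.15
T_eq = 1309 / (5.19 - log10(513.09)) - 273.15
T_eq = 254.71 deg C


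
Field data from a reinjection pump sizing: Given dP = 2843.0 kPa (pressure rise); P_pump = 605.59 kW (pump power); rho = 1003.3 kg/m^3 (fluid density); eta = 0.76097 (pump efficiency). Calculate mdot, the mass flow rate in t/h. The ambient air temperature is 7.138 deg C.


mdot = P_pump * rho * eta / dP
mdot = 605.59 * 1003.3 * 0.76097 / 2843.0
mdot = 162.6298 kg/s
Convert: 162.6298 kg/s * 3.6 = 585.47 t/h
mdot = 585.47 t/h


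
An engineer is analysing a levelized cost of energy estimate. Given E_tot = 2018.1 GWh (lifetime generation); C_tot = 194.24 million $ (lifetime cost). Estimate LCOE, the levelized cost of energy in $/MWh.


LCOE = C_tot / E_tot * 100
LCOE = 194.24 / 2018.1 * 100
LCOE = 9.624895 cents/kWh
Convert: 9.624895 cents/kWh * 10.0 = 96.249 $/MWh
LCOE = 96.249 $/MWh


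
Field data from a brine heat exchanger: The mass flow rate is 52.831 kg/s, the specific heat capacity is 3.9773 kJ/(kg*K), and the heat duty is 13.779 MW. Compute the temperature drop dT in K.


dT = Q * 1000 / (mdot * cp)
dT = 13.779 * 1000 / (52.831 * 3.9773)
dT = 65.575 K


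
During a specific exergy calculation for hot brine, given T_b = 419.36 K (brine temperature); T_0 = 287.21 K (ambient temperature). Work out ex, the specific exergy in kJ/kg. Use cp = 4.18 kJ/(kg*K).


ex = cp * ((T_b - T_0) - T_0 * ln(T_b/T_0))
ex = 4.18 * ((419.36 - 287.21) - 287.21 * ln(419.36/287.21))
ex = 97.964 kJ/kg


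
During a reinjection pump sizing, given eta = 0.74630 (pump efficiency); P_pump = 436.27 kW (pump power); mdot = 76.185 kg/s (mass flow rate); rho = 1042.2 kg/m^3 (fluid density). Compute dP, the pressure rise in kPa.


dP = P_pump * rho * eta / mdot
dP = 436.27 * 1042.2 * 0.74630 / 76.185
dP = 4454.0 kPa


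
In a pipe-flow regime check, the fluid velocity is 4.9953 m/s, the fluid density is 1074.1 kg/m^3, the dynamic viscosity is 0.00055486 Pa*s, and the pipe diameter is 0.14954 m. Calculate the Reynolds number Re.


Re = rho * vel * D / mu
Re = 1074.1 * 4.9953 * 0.14954 / 0.00055486
Re = 1.4460e+06


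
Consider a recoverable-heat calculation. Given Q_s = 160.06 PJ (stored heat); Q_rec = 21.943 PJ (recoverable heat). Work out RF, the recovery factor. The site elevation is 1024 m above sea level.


RF = Q_rec / Q_s
RF = 21.943 / 160.06
RF = 0.13709


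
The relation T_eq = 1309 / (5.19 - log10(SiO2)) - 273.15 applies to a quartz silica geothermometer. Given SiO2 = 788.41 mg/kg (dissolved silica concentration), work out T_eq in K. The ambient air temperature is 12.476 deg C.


T_eq = 1309 / (5.19 - log10(SiO2)) - 273.15
T_eq = 1309 / (5.19 - log10(788.41)) - 273.15
T_eq = 297.6562 deg C
Convert to K: 297.6562 + 273.15 = 570.81 K
T_eq = 570.81 K


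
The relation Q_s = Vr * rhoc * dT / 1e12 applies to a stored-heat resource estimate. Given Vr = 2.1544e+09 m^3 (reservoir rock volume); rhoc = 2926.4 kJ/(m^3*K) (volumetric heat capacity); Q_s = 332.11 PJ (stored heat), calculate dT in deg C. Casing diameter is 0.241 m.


dT = Q_s * 1e12 / (Vr * rhoc)
dT = 332.11 * 1e12 / (2.1544e+09 * 2926.4)
dT = 52.67711 K
Convert (temperature difference, 1 K = 1 deg C): 52.67711 K = 52.67711 deg C
dT = 52.677 deg C


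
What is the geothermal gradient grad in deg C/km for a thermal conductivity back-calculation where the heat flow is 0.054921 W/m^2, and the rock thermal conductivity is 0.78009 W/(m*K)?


grad = q / k * 1000
grad = 0.054921 / 0.78009 * 1000
grad = 70.403 deg C/km


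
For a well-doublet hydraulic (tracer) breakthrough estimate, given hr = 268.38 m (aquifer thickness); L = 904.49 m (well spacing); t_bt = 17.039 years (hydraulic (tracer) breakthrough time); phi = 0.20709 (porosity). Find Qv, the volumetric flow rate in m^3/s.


Qv = pi*hr*phi*L^2 / (3*t_bt*365.25*86400)
Qv = pi*268.38*0.20709*904.49^2 / (3*17.039*365.25*86400)
Qv = 0.088552 m^3/s


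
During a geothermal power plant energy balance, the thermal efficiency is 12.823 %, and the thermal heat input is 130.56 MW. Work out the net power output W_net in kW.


W_net = eta / 100 * Q_in
W_net = 12.823 / 100 * 130.56
W_net = 16.74171 MW
Convert: 16.74171 MW * 1000.0 = 16742 kW
W_net = 16742 kW


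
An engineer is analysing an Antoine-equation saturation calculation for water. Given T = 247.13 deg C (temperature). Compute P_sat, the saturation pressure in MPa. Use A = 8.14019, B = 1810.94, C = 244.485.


P_sat = 10^(A - B/(C + T)) / 760 * 0.101325
P_sat = 10^(8.14019 - 1810.94/(244.485 + 247.13)) / 760 * 0.101325
P_sat = 3.8145 MPa


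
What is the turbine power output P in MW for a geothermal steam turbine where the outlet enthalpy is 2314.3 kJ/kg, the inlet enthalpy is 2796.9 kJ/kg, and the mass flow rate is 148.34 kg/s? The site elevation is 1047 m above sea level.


P = mdot * (h_in - h_out) / 1000
P = 148.34 * (2796.9 - 2314.3) / 1000
P = 71.589 MW


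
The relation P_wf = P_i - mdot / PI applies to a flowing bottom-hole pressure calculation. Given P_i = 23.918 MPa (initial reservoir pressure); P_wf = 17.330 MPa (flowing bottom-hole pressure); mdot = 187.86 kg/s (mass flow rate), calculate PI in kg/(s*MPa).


PI = mdot / (P_i - P_wf)
PI = 187.86 / (23.918 - 17.330)
PI = 28.515 kg/(s*MPa)


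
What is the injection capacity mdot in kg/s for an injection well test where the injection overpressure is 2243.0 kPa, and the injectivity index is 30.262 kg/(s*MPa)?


mdot = II * dP / 1000
mdot = 30.262 * 2243.0 / 1000
mdot = 67.878 kg/s


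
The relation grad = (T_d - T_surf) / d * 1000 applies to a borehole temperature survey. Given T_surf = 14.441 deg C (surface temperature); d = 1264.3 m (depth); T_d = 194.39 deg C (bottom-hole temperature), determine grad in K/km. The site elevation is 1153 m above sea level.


grad = (T_d - T_surf) / d * 1000
grad = (194.39 - 14.441) / 1264.3 * 1000
grad = 142.3309 deg C/km
Convert: 142.3309 deg C/km * 1.0 = 142.33 K/km
grad = 142.33 K/km


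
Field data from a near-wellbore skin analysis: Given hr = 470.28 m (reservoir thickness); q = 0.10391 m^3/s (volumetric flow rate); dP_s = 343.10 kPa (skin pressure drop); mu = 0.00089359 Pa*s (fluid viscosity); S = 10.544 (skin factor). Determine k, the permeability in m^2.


k = S*q*mu / (2*pi*dP_s*1000*hr)
k = 10.544*0.10391*0.00089359 / (2*pi*343.10*1000*470.28)
k = 9.6570e-13 m^2


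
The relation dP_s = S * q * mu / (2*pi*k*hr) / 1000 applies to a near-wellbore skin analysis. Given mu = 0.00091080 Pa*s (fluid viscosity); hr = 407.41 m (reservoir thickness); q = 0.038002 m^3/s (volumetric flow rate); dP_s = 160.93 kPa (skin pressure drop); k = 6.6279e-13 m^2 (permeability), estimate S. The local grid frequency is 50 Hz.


S = dP_s * 1000 * 2*pi*k*hr / (q*mu)
S = 160.93 * 1000 * 2*pi*6.6279e-13*407.41 / (0.038002*0.00091080)
S = 7.8885


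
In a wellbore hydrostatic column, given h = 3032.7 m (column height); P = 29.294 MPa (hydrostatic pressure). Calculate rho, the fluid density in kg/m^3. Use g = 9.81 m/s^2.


rho = P * 1e6 / (g * h)
rho = 29.294 * 1e6 / (9.81 * 3032.7)
rho = 984.65 kg/m^3


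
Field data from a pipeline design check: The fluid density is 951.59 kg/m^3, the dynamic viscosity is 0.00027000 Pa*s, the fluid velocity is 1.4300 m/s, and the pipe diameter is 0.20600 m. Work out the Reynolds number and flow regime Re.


Step 1: Re = rho*vel*D/mu = 951.59*1.43*0.206/0.00027 = 1.0382e+06
Step 2: Re = 1.0382e+06 > 4000, so flow is turbulent.
Re = 1.0382e+06 (turbulent)


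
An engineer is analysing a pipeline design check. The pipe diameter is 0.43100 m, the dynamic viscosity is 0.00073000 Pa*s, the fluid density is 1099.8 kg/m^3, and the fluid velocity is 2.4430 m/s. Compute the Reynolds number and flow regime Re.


Step 1: Re = rho*vel*D/mu = 1099.8*2.443*0.431/0.00073 = 1.5863e+06
Step 2: Re = 1.5863e+06 > 4000, so flow is turbulent.
Re = 1.5863e+06 (turbulent)


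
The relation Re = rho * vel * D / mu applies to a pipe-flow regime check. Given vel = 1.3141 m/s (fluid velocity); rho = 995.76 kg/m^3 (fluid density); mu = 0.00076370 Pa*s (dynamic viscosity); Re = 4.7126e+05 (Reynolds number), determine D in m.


D = Re * mu / (rho * vel)
D = 4.7126e+05 * 0.00076370 / (995.76 * 1.3141)
D = 0.27504 m


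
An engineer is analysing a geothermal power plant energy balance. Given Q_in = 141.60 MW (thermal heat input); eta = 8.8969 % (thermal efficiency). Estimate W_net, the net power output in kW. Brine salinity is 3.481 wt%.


W_net = eta / 100 * Q_in
W_net = 8.8969 / 100 * 141.60
W_net = 12.59801 MW
Convert: 12.59801 MW * 1000.0 = 12598 kW
W_net = 12598 kW


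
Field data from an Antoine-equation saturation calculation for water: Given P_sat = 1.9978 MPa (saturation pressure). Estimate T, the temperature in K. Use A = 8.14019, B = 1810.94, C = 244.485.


T = B / (A - log10(P_sat * 760 / 0.101325)) - C
T = 1810.94 / (8.14019 - log10(1.9978 * 760 / 0.101325)) - 244.485
T = 212.2993 deg C
Convert to K: 212.2993 + 273.15 = 485.45 K
T = 485.45 K


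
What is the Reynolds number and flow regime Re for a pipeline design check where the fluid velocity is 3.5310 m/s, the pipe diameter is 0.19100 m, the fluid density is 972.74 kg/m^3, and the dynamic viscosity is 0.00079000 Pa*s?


Step 1: Re = rho*vel*D/mu = 972.74*3.531*0.191/0.00079 = 8.3043e+05
Step 2: Re = 8.3043e+05 > 4000, so flow is turbulent.
Re = 8.3043e+05 (turbulent)


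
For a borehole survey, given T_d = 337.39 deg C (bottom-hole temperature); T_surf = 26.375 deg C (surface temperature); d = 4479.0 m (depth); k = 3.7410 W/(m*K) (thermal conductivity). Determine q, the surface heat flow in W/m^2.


Step 1: grad = (T_d - T_surf)/d * 1000 = (337.39 - 26.375)/4479.0 * 1000 = 69.43849 deg C/km
Step 2: q = k * grad / 1000 = 3.741 * 69.43849 / 1000 = 0.25977 W/m^2
q = 0.25977 W/m^2


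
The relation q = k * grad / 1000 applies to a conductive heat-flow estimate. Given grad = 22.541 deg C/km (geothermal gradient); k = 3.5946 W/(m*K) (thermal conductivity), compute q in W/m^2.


q = k * grad / 1000
q = 3.5946 * 22.541 / 1000
q = 0.081026 W/m^2


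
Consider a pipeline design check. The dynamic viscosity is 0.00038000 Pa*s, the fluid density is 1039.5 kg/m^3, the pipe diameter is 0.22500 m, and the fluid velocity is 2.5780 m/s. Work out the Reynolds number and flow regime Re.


Step 1: Re = rho*vel*D/mu = 1039.5*2.578*0.225/0.00038 = 1.5867e+06
Step 2: Re = 1.5867e+06 > 4000, so flow is turbulent.
Re = 1.5867e+06 (turbulent)


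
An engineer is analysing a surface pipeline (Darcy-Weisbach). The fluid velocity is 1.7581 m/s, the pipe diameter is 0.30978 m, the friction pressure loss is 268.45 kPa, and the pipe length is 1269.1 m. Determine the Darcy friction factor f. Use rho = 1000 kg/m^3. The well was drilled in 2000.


f = dP*1000 / ((L/D)*(rho*vel^2/2))
f = 268.45*1000 / ((1269.1/0.30978)*(1000*1.7581^2/2))
f = 0.042400


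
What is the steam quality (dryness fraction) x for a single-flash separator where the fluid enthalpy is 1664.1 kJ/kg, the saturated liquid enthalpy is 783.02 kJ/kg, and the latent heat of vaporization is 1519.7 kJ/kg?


x = (h - hf) / hfg
x = (1664.1 - 783.02) / 1519.7
x = 0.57977


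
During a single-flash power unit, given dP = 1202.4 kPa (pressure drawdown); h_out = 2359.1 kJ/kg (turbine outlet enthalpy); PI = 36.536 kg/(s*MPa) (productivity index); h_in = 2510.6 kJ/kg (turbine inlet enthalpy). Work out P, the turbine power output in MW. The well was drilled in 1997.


Step 1: mdot = PI * dP / 1000 = 36.536 * 1202.4 / 1000 = 43.93089 kg/s
Step 2: P = mdot*(h_in - h_out)/1000 = 43.93089*(2510.6 - 2359.1)/1000 = 6.6555 MW
P = 6.6555 MW


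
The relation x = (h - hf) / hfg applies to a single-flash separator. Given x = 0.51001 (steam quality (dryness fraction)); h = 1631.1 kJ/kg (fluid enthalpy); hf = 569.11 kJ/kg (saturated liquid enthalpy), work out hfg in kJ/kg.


hfg = (h - hf) / x
hfg = (1631.1 - 569.11) / 0.51001
hfg = 2082.3 kJ/kg


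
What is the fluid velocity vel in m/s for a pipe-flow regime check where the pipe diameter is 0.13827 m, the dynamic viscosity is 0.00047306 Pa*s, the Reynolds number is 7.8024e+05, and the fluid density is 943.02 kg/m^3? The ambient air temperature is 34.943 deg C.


vel = Re * mu / (rho * D)
vel = 7.8024e+05 * 0.00047306 / (943.02 * 0.13827)
vel = 2.8307 m/s


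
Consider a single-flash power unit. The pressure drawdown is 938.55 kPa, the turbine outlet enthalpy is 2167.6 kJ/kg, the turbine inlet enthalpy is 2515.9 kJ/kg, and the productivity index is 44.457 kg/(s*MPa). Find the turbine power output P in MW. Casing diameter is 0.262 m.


Step 1: mdot = PI * dP / 1000 = 44.457 * 938.55 / 1000 = 41.72512 kg/s
Step 2: P = mdot*(h_in - h_out)/1000 = 41.72512*(2515.9 - 2167.6)/1000 = 14.533 MW
P = 14.533 MW


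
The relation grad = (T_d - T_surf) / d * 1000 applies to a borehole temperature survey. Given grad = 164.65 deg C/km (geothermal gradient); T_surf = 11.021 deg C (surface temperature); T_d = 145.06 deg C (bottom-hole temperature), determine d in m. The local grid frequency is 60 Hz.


d = (T_d - T_surf) / grad * 1000
d = (145.06 - 11.021) / 164.65 * 1000
d = 814.08 m


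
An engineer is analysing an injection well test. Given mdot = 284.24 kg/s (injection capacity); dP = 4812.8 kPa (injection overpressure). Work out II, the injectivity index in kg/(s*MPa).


II = mdot * 1000 / dP
II = 284.24 * 1000 / 4812.8
II = 59.059 kg/(s*MPa)


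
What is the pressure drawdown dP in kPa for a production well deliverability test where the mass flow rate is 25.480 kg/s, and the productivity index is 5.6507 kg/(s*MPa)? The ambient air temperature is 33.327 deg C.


dP = mdot * 1000 / PI
dP = 25.480 * 1000 / 5.6507
dP = 4509.2 kPa


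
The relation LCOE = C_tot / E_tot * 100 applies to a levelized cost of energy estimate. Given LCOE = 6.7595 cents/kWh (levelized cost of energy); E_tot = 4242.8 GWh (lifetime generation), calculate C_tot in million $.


C_tot = LCOE / 100 * E_tot
C_tot = 6.7595 / 100 * 4242.8
C_tot = 286.79 million $


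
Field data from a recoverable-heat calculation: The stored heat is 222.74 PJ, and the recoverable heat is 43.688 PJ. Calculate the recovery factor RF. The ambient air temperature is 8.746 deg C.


RF = Q_rec / Q_s
RF = 43.688 / 222.74
RF = 0.19614


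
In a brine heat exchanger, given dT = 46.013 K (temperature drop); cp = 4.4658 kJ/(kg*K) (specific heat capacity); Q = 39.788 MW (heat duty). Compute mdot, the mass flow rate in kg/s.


mdot = Q * 1000 / (cp * dT)
mdot = 39.788 * 1000 / (4.4658 * 46.013)
mdot = 193.63 kg/s


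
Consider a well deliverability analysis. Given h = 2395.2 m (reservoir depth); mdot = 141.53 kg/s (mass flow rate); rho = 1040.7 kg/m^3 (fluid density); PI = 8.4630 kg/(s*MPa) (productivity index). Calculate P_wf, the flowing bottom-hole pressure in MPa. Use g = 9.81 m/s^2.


Step 1: P_i = rho*g*h/1e6 = 1040.7*9.81*2395.2/1e6 = 24.45324 MPa
Step 2: P_wf = P_i - mdot/PI = 24.45324 - 141.53/8.463 = 7.7299 MPa
P_wf = 7.7299 MPa


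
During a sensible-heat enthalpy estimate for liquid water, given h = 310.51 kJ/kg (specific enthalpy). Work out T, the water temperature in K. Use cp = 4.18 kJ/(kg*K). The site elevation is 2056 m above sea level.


T = h / cp
T = 310.51 / 4.18
T = 74.28469 deg C
Convert to K: 74.28469 + 273.15 = 347.43 K
T = 347.43 K


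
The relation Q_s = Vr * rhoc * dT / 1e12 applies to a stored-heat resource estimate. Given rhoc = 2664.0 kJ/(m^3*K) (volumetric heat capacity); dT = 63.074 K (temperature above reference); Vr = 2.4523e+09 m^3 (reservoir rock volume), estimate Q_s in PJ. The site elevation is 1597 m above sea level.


Q_s = Vr * rhoc * dT / 1e12
Q_s = 2.4523e+09 * 2664.0 * 63.074 / 1e12
Q_s = 412.06 PJ


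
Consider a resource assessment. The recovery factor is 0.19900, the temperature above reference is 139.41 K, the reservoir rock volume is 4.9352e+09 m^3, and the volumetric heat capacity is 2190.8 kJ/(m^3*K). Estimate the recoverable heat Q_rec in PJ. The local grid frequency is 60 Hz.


Step 1: Q_s = Vr*rhoc*dT/1e12 = 4.9352e+09*2190.8*139.41/1e12 = 1507.306 PJ
Step 2: Q_rec = Q_s * RF = 1507.306 * 0.199 = 299.95 PJ
Q_rec = 299.95 PJ


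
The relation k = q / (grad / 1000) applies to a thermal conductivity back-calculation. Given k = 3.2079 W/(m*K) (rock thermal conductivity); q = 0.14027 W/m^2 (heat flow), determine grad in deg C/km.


grad = q / k * 1000
grad = 0.14027 / 3.2079 * 1000
grad = 43.726 deg C/km


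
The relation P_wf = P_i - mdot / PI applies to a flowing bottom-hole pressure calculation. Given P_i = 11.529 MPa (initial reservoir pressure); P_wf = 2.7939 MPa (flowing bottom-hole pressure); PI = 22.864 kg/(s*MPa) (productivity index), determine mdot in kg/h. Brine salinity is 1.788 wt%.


mdot = (P_i - P_wf) * PI
mdot = (11.529 - 2.7939) * 22.864
mdot = 199.7193 kg/s
Convert: 199.7193 kg/s * 3600.0 = 7.1899e+05 kg/h
mdot = 7.1899e+05 kg/h


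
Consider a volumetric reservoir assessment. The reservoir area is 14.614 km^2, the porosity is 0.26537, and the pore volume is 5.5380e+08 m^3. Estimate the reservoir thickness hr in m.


hr = Vp / (A * 1e6 * phi)
hr = 5.5380e+08 / (14.614 * 1e6 * 0.26537)
hr = 142.80 m


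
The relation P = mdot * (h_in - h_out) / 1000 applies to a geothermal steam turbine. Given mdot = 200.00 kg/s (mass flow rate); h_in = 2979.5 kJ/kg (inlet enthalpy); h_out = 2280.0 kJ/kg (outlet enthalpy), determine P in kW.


P = mdot * (h_in - h_out) / 1000
P = 200.00 * (2979.5 - 2280.0) / 1000
P = 139.9000 MW
Convert: 139.9000 MW * 1000.0 = 1.3990e+05 kW
P = 1.3990e+05 kW


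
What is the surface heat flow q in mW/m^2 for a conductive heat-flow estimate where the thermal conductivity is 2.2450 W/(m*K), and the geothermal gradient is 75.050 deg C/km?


q = k * grad / 1000
q = 2.2450 * 75.050 / 1000
q = 0.1684872 W/m^2
Convert: 0.1684872 W/m^2 * 1000.0 = 168.49 mW/m^2
q = 168.49 mW/m^2


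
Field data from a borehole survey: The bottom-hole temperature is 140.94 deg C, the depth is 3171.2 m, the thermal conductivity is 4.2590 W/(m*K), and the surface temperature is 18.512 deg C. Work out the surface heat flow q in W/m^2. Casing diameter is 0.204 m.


Step 1: grad = (T_d - T_surf)/d * 1000 = (140.94 - 18.512)/3171.2 * 1000 = 38.60621 deg C/km
Step 2: q = k * grad / 1000 = 4.259 * 38.60621 / 1000 = 0.16442 W/m^2
q = 0.16442 W/m^2


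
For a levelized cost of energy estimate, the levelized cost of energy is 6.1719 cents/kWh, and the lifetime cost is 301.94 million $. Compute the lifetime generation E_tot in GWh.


E_tot = C_tot / LCOE * 100
E_tot = 301.94 / 6.1719 * 100
E_tot = 4892.2 GWh


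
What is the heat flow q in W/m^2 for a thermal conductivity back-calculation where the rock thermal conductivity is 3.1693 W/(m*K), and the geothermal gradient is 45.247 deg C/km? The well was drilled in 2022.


q = k * grad / 1000
q = 3.1693 * 45.247 / 1000
q = 0.14340 W/m^2


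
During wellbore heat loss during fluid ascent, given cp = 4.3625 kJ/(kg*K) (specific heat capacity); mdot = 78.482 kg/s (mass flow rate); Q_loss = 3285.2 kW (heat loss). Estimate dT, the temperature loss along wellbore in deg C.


dT = Q_loss / (mdot * cp)
dT = 3285.2 / (78.482 * 4.3625)
dT = 9.595250 K
Convert (temperature difference, 1 K = 1 deg C): 9.595250 K = 9.595250 deg C
dT = 9.5953 deg C


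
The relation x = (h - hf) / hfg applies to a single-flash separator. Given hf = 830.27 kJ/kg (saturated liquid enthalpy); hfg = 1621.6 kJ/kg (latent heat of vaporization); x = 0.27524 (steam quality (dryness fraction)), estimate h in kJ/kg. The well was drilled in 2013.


h = hf + x * hfg
h = 830.27 + 0.27524 * 1621.6
h = 1276.6 kJ/kg
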